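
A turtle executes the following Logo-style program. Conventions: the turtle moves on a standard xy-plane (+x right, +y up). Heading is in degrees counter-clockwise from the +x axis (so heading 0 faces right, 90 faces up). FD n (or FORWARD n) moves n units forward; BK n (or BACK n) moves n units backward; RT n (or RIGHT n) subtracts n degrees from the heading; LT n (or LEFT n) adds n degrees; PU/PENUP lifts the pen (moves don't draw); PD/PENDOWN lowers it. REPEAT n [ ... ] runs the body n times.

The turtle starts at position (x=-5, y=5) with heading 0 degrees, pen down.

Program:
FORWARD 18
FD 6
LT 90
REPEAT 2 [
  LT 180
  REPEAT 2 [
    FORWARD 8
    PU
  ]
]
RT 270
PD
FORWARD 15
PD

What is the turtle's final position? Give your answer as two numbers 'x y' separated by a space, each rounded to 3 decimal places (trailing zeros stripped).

Executing turtle program step by step:
Start: pos=(-5,5), heading=0, pen down
FD 18: (-5,5) -> (13,5) [heading=0, draw]
FD 6: (13,5) -> (19,5) [heading=0, draw]
LT 90: heading 0 -> 90
REPEAT 2 [
  -- iteration 1/2 --
  LT 180: heading 90 -> 270
  REPEAT 2 [
    -- iteration 1/2 --
    FD 8: (19,5) -> (19,-3) [heading=270, draw]
    PU: pen up
    -- iteration 2/2 --
    FD 8: (19,-3) -> (19,-11) [heading=270, move]
    PU: pen up
  ]
  -- iteration 2/2 --
  LT 180: heading 270 -> 90
  REPEAT 2 [
    -- iteration 1/2 --
    FD 8: (19,-11) -> (19,-3) [heading=90, move]
    PU: pen up
    -- iteration 2/2 --
    FD 8: (19,-3) -> (19,5) [heading=90, move]
    PU: pen up
  ]
]
RT 270: heading 90 -> 180
PD: pen down
FD 15: (19,5) -> (4,5) [heading=180, draw]
PD: pen down
Final: pos=(4,5), heading=180, 4 segment(s) drawn

Answer: 4 5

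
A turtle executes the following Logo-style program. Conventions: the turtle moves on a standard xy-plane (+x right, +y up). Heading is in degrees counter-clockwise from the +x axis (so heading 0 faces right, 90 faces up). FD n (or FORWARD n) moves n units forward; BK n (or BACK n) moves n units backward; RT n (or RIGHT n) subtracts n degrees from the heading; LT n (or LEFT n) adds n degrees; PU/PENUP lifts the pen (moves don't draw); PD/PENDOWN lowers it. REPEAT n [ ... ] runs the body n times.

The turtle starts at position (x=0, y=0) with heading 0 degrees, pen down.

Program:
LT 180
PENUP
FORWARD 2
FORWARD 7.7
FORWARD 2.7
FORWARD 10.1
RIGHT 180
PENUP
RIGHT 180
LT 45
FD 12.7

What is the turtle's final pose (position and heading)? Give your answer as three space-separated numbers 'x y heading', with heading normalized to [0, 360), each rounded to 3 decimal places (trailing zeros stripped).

Executing turtle program step by step:
Start: pos=(0,0), heading=0, pen down
LT 180: heading 0 -> 180
PU: pen up
FD 2: (0,0) -> (-2,0) [heading=180, move]
FD 7.7: (-2,0) -> (-9.7,0) [heading=180, move]
FD 2.7: (-9.7,0) -> (-12.4,0) [heading=180, move]
FD 10.1: (-12.4,0) -> (-22.5,0) [heading=180, move]
RT 180: heading 180 -> 0
PU: pen up
RT 180: heading 0 -> 180
LT 45: heading 180 -> 225
FD 12.7: (-22.5,0) -> (-31.48,-8.98) [heading=225, move]
Final: pos=(-31.48,-8.98), heading=225, 0 segment(s) drawn

Answer: -31.48 -8.98 225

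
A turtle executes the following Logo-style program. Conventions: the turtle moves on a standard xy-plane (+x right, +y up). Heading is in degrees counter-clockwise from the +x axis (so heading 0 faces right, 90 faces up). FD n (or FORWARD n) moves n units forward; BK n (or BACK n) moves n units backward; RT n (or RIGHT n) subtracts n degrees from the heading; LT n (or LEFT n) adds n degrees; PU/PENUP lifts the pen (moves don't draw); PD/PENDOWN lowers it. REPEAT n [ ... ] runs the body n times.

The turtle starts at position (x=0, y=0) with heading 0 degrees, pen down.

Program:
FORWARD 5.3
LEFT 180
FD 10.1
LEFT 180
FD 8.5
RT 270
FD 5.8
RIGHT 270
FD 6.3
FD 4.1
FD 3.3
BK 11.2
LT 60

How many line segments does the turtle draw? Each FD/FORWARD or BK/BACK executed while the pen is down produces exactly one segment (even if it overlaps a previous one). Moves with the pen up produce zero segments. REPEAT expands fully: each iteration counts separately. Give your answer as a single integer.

Executing turtle program step by step:
Start: pos=(0,0), heading=0, pen down
FD 5.3: (0,0) -> (5.3,0) [heading=0, draw]
LT 180: heading 0 -> 180
FD 10.1: (5.3,0) -> (-4.8,0) [heading=180, draw]
LT 180: heading 180 -> 0
FD 8.5: (-4.8,0) -> (3.7,0) [heading=0, draw]
RT 270: heading 0 -> 90
FD 5.8: (3.7,0) -> (3.7,5.8) [heading=90, draw]
RT 270: heading 90 -> 180
FD 6.3: (3.7,5.8) -> (-2.6,5.8) [heading=180, draw]
FD 4.1: (-2.6,5.8) -> (-6.7,5.8) [heading=180, draw]
FD 3.3: (-6.7,5.8) -> (-10,5.8) [heading=180, draw]
BK 11.2: (-10,5.8) -> (1.2,5.8) [heading=180, draw]
LT 60: heading 180 -> 240
Final: pos=(1.2,5.8), heading=240, 8 segment(s) drawn
Segments drawn: 8

Answer: 8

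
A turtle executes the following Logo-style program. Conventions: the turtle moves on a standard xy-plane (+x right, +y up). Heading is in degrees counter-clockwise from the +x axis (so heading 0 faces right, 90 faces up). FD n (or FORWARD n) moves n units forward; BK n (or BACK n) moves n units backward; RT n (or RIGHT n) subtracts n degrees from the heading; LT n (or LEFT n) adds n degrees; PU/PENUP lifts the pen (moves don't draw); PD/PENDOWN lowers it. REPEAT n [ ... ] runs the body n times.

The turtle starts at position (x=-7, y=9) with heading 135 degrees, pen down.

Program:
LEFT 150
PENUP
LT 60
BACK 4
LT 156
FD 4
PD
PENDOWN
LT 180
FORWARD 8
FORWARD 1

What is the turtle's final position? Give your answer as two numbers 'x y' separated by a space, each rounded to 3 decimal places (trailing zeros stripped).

Answer: -6.978 6.889

Derivation:
Executing turtle program step by step:
Start: pos=(-7,9), heading=135, pen down
LT 150: heading 135 -> 285
PU: pen up
LT 60: heading 285 -> 345
BK 4: (-7,9) -> (-10.864,10.035) [heading=345, move]
LT 156: heading 345 -> 141
FD 4: (-10.864,10.035) -> (-13.972,12.553) [heading=141, move]
PD: pen down
PD: pen down
LT 180: heading 141 -> 321
FD 8: (-13.972,12.553) -> (-7.755,7.518) [heading=321, draw]
FD 1: (-7.755,7.518) -> (-6.978,6.889) [heading=321, draw]
Final: pos=(-6.978,6.889), heading=321, 2 segment(s) drawn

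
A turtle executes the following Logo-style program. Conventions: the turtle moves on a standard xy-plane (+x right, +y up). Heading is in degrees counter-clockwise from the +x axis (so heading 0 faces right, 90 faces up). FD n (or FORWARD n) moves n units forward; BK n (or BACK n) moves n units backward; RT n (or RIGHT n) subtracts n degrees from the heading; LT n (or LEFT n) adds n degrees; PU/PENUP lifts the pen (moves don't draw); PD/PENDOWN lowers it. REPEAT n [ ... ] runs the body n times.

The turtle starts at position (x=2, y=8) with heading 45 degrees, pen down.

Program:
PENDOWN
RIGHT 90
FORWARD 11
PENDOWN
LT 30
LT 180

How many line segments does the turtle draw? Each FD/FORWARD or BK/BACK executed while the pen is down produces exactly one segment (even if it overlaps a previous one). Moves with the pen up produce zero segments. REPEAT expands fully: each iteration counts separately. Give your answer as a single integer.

Answer: 1

Derivation:
Executing turtle program step by step:
Start: pos=(2,8), heading=45, pen down
PD: pen down
RT 90: heading 45 -> 315
FD 11: (2,8) -> (9.778,0.222) [heading=315, draw]
PD: pen down
LT 30: heading 315 -> 345
LT 180: heading 345 -> 165
Final: pos=(9.778,0.222), heading=165, 1 segment(s) drawn
Segments drawn: 1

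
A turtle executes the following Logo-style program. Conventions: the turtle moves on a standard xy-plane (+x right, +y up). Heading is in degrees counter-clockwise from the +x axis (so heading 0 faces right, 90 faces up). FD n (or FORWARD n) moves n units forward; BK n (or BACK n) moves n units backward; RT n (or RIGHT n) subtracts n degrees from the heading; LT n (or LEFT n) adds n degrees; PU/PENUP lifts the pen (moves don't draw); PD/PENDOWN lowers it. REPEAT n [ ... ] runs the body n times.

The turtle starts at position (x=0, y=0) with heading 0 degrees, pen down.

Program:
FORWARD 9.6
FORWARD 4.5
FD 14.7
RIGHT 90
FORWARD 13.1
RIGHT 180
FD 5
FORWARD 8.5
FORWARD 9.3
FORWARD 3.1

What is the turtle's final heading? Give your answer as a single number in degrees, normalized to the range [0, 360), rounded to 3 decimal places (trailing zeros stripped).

Answer: 90

Derivation:
Executing turtle program step by step:
Start: pos=(0,0), heading=0, pen down
FD 9.6: (0,0) -> (9.6,0) [heading=0, draw]
FD 4.5: (9.6,0) -> (14.1,0) [heading=0, draw]
FD 14.7: (14.1,0) -> (28.8,0) [heading=0, draw]
RT 90: heading 0 -> 270
FD 13.1: (28.8,0) -> (28.8,-13.1) [heading=270, draw]
RT 180: heading 270 -> 90
FD 5: (28.8,-13.1) -> (28.8,-8.1) [heading=90, draw]
FD 8.5: (28.8,-8.1) -> (28.8,0.4) [heading=90, draw]
FD 9.3: (28.8,0.4) -> (28.8,9.7) [heading=90, draw]
FD 3.1: (28.8,9.7) -> (28.8,12.8) [heading=90, draw]
Final: pos=(28.8,12.8), heading=90, 8 segment(s) drawn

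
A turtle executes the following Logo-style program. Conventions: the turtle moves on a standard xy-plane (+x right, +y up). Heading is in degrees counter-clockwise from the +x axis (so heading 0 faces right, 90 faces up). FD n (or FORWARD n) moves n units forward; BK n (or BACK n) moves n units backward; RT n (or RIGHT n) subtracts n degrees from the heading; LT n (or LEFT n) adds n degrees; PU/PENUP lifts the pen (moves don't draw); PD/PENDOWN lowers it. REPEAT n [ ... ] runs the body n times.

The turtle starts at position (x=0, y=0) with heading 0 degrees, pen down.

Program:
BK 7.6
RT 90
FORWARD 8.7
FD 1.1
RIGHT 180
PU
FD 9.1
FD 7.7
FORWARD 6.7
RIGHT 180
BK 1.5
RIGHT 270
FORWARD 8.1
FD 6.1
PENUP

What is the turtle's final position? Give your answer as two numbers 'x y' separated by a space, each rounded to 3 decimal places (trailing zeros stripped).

Executing turtle program step by step:
Start: pos=(0,0), heading=0, pen down
BK 7.6: (0,0) -> (-7.6,0) [heading=0, draw]
RT 90: heading 0 -> 270
FD 8.7: (-7.6,0) -> (-7.6,-8.7) [heading=270, draw]
FD 1.1: (-7.6,-8.7) -> (-7.6,-9.8) [heading=270, draw]
RT 180: heading 270 -> 90
PU: pen up
FD 9.1: (-7.6,-9.8) -> (-7.6,-0.7) [heading=90, move]
FD 7.7: (-7.6,-0.7) -> (-7.6,7) [heading=90, move]
FD 6.7: (-7.6,7) -> (-7.6,13.7) [heading=90, move]
RT 180: heading 90 -> 270
BK 1.5: (-7.6,13.7) -> (-7.6,15.2) [heading=270, move]
RT 270: heading 270 -> 0
FD 8.1: (-7.6,15.2) -> (0.5,15.2) [heading=0, move]
FD 6.1: (0.5,15.2) -> (6.6,15.2) [heading=0, move]
PU: pen up
Final: pos=(6.6,15.2), heading=0, 3 segment(s) drawn

Answer: 6.6 15.2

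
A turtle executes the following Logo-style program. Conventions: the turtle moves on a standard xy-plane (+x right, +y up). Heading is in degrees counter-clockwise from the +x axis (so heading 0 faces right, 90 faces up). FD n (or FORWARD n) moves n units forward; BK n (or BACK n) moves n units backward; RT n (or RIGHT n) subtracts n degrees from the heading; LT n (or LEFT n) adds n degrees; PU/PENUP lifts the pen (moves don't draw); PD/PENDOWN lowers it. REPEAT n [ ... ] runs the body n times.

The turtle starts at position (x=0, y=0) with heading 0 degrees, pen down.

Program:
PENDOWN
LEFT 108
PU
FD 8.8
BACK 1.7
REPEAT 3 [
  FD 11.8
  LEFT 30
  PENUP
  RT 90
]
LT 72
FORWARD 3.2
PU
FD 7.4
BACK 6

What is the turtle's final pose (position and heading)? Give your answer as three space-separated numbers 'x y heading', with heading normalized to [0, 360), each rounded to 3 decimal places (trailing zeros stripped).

Executing turtle program step by step:
Start: pos=(0,0), heading=0, pen down
PD: pen down
LT 108: heading 0 -> 108
PU: pen up
FD 8.8: (0,0) -> (-2.719,8.369) [heading=108, move]
BK 1.7: (-2.719,8.369) -> (-2.194,6.753) [heading=108, move]
REPEAT 3 [
  -- iteration 1/3 --
  FD 11.8: (-2.194,6.753) -> (-5.84,17.975) [heading=108, move]
  LT 30: heading 108 -> 138
  PU: pen up
  RT 90: heading 138 -> 48
  -- iteration 2/3 --
  FD 11.8: (-5.84,17.975) -> (2.055,26.744) [heading=48, move]
  LT 30: heading 48 -> 78
  PU: pen up
  RT 90: heading 78 -> 348
  -- iteration 3/3 --
  FD 11.8: (2.055,26.744) -> (13.597,24.291) [heading=348, move]
  LT 30: heading 348 -> 18
  PU: pen up
  RT 90: heading 18 -> 288
]
LT 72: heading 288 -> 0
FD 3.2: (13.597,24.291) -> (16.797,24.291) [heading=0, move]
PU: pen up
FD 7.4: (16.797,24.291) -> (24.197,24.291) [heading=0, move]
BK 6: (24.197,24.291) -> (18.197,24.291) [heading=0, move]
Final: pos=(18.197,24.291), heading=0, 0 segment(s) drawn

Answer: 18.197 24.291 0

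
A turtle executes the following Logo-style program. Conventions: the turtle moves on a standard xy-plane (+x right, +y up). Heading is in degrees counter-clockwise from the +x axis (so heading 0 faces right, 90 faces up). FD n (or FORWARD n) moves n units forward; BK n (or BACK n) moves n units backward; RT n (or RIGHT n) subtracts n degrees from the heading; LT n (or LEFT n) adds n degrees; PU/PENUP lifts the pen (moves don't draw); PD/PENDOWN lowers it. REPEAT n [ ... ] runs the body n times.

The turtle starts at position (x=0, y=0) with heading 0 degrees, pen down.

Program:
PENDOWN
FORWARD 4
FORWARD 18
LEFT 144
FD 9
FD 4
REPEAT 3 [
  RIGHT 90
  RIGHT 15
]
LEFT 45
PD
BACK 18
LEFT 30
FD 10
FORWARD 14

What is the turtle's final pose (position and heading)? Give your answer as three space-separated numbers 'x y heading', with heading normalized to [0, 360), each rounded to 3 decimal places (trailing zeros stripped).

Answer: 19.554 -1.665 264

Derivation:
Executing turtle program step by step:
Start: pos=(0,0), heading=0, pen down
PD: pen down
FD 4: (0,0) -> (4,0) [heading=0, draw]
FD 18: (4,0) -> (22,0) [heading=0, draw]
LT 144: heading 0 -> 144
FD 9: (22,0) -> (14.719,5.29) [heading=144, draw]
FD 4: (14.719,5.29) -> (11.483,7.641) [heading=144, draw]
REPEAT 3 [
  -- iteration 1/3 --
  RT 90: heading 144 -> 54
  RT 15: heading 54 -> 39
  -- iteration 2/3 --
  RT 90: heading 39 -> 309
  RT 15: heading 309 -> 294
  -- iteration 3/3 --
  RT 90: heading 294 -> 204
  RT 15: heading 204 -> 189
]
LT 45: heading 189 -> 234
PD: pen down
BK 18: (11.483,7.641) -> (22.063,22.204) [heading=234, draw]
LT 30: heading 234 -> 264
FD 10: (22.063,22.204) -> (21.018,12.258) [heading=264, draw]
FD 14: (21.018,12.258) -> (19.554,-1.665) [heading=264, draw]
Final: pos=(19.554,-1.665), heading=264, 7 segment(s) drawn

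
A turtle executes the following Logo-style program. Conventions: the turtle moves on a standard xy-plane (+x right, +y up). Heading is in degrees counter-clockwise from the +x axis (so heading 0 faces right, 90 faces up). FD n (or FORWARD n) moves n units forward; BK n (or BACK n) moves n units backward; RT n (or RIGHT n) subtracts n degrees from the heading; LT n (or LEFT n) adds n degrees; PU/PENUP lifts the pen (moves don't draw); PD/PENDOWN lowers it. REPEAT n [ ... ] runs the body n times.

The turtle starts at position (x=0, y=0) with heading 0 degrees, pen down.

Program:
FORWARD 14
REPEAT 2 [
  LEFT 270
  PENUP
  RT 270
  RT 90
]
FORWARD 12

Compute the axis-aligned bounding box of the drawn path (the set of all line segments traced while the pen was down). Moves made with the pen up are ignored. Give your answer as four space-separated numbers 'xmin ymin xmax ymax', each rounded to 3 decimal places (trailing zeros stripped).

Executing turtle program step by step:
Start: pos=(0,0), heading=0, pen down
FD 14: (0,0) -> (14,0) [heading=0, draw]
REPEAT 2 [
  -- iteration 1/2 --
  LT 270: heading 0 -> 270
  PU: pen up
  RT 270: heading 270 -> 0
  RT 90: heading 0 -> 270
  -- iteration 2/2 --
  LT 270: heading 270 -> 180
  PU: pen up
  RT 270: heading 180 -> 270
  RT 90: heading 270 -> 180
]
FD 12: (14,0) -> (2,0) [heading=180, move]
Final: pos=(2,0), heading=180, 1 segment(s) drawn

Segment endpoints: x in {0, 14}, y in {0}
xmin=0, ymin=0, xmax=14, ymax=0

Answer: 0 0 14 0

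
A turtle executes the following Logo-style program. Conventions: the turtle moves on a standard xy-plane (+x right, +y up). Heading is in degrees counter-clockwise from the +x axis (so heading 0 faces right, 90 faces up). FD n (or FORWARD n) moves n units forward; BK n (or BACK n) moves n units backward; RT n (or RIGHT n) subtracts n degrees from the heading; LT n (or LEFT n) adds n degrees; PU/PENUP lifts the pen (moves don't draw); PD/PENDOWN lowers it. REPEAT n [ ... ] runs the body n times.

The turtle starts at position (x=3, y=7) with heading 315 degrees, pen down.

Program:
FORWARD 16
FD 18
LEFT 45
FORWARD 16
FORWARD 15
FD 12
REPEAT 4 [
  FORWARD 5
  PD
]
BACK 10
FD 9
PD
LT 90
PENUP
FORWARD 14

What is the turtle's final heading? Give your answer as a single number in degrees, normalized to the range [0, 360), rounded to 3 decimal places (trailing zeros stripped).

Executing turtle program step by step:
Start: pos=(3,7), heading=315, pen down
FD 16: (3,7) -> (14.314,-4.314) [heading=315, draw]
FD 18: (14.314,-4.314) -> (27.042,-17.042) [heading=315, draw]
LT 45: heading 315 -> 0
FD 16: (27.042,-17.042) -> (43.042,-17.042) [heading=0, draw]
FD 15: (43.042,-17.042) -> (58.042,-17.042) [heading=0, draw]
FD 12: (58.042,-17.042) -> (70.042,-17.042) [heading=0, draw]
REPEAT 4 [
  -- iteration 1/4 --
  FD 5: (70.042,-17.042) -> (75.042,-17.042) [heading=0, draw]
  PD: pen down
  -- iteration 2/4 --
  FD 5: (75.042,-17.042) -> (80.042,-17.042) [heading=0, draw]
  PD: pen down
  -- iteration 3/4 --
  FD 5: (80.042,-17.042) -> (85.042,-17.042) [heading=0, draw]
  PD: pen down
  -- iteration 4/4 --
  FD 5: (85.042,-17.042) -> (90.042,-17.042) [heading=0, draw]
  PD: pen down
]
BK 10: (90.042,-17.042) -> (80.042,-17.042) [heading=0, draw]
FD 9: (80.042,-17.042) -> (89.042,-17.042) [heading=0, draw]
PD: pen down
LT 90: heading 0 -> 90
PU: pen up
FD 14: (89.042,-17.042) -> (89.042,-3.042) [heading=90, move]
Final: pos=(89.042,-3.042), heading=90, 11 segment(s) drawn

Answer: 90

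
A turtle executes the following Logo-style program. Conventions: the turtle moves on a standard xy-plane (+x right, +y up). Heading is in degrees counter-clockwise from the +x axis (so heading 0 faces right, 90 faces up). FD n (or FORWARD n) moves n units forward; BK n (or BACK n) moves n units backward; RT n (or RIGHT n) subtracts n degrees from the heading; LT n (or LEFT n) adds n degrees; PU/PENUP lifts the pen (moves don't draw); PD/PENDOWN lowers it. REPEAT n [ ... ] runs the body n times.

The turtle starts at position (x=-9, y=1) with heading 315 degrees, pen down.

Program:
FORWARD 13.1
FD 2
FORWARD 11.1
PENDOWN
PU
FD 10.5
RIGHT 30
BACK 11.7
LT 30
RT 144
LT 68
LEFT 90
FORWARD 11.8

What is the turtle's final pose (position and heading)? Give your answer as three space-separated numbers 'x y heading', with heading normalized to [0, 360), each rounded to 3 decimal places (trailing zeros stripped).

Executing turtle program step by step:
Start: pos=(-9,1), heading=315, pen down
FD 13.1: (-9,1) -> (0.263,-8.263) [heading=315, draw]
FD 2: (0.263,-8.263) -> (1.677,-9.677) [heading=315, draw]
FD 11.1: (1.677,-9.677) -> (9.526,-17.526) [heading=315, draw]
PD: pen down
PU: pen up
FD 10.5: (9.526,-17.526) -> (16.951,-24.951) [heading=315, move]
RT 30: heading 315 -> 285
BK 11.7: (16.951,-24.951) -> (13.923,-13.649) [heading=285, move]
LT 30: heading 285 -> 315
RT 144: heading 315 -> 171
LT 68: heading 171 -> 239
LT 90: heading 239 -> 329
FD 11.8: (13.923,-13.649) -> (24.037,-19.727) [heading=329, move]
Final: pos=(24.037,-19.727), heading=329, 3 segment(s) drawn

Answer: 24.037 -19.727 329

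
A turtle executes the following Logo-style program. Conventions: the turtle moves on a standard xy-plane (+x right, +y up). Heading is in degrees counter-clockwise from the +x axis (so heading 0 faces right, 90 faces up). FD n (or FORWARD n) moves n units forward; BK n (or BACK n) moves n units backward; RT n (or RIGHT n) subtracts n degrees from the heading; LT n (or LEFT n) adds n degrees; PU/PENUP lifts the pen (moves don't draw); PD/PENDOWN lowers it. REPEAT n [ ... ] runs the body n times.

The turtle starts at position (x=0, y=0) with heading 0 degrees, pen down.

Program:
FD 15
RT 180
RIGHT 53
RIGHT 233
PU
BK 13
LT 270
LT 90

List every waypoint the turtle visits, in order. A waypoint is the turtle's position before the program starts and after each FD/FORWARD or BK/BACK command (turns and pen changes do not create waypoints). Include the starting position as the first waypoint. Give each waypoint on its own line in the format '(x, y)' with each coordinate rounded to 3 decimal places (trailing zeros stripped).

Executing turtle program step by step:
Start: pos=(0,0), heading=0, pen down
FD 15: (0,0) -> (15,0) [heading=0, draw]
RT 180: heading 0 -> 180
RT 53: heading 180 -> 127
RT 233: heading 127 -> 254
PU: pen up
BK 13: (15,0) -> (18.583,12.496) [heading=254, move]
LT 270: heading 254 -> 164
LT 90: heading 164 -> 254
Final: pos=(18.583,12.496), heading=254, 1 segment(s) drawn
Waypoints (3 total):
(0, 0)
(15, 0)
(18.583, 12.496)

Answer: (0, 0)
(15, 0)
(18.583, 12.496)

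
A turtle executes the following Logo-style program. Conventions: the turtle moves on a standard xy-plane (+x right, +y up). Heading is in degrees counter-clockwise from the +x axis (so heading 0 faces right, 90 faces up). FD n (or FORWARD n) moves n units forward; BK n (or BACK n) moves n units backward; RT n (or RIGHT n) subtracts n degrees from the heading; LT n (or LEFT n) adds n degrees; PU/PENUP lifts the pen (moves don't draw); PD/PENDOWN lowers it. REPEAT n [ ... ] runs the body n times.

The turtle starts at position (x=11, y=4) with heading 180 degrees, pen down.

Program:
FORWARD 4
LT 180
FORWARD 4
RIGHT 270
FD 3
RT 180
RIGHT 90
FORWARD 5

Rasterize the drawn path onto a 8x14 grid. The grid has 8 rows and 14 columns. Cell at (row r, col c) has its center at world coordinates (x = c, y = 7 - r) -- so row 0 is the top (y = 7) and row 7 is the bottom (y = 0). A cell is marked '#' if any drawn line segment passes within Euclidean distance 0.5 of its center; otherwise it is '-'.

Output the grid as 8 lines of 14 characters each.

Segment 0: (11,4) -> (7,4)
Segment 1: (7,4) -> (11,4)
Segment 2: (11,4) -> (11,7)
Segment 3: (11,7) -> (6,7)

Answer: ------######--
-----------#--
-----------#--
-------#####--
--------------
--------------
--------------
--------------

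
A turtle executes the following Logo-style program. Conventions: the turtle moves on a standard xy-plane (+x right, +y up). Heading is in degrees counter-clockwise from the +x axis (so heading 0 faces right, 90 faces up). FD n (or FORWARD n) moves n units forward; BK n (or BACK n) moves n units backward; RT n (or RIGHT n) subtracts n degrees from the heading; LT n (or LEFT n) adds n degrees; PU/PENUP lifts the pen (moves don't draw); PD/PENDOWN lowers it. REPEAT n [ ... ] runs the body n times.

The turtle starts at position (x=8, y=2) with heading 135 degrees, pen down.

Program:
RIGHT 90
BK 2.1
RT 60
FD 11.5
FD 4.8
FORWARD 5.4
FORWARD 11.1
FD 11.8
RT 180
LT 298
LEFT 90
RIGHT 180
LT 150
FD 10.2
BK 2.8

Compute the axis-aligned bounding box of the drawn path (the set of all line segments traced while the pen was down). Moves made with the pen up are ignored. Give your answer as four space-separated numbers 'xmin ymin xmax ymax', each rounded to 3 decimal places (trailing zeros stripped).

Executing turtle program step by step:
Start: pos=(8,2), heading=135, pen down
RT 90: heading 135 -> 45
BK 2.1: (8,2) -> (6.515,0.515) [heading=45, draw]
RT 60: heading 45 -> 345
FD 11.5: (6.515,0.515) -> (17.623,-2.461) [heading=345, draw]
FD 4.8: (17.623,-2.461) -> (22.26,-3.704) [heading=345, draw]
FD 5.4: (22.26,-3.704) -> (27.476,-5.101) [heading=345, draw]
FD 11.1: (27.476,-5.101) -> (38.197,-7.974) [heading=345, draw]
FD 11.8: (38.197,-7.974) -> (49.595,-11.028) [heading=345, draw]
RT 180: heading 345 -> 165
LT 298: heading 165 -> 103
LT 90: heading 103 -> 193
RT 180: heading 193 -> 13
LT 150: heading 13 -> 163
FD 10.2: (49.595,-11.028) -> (39.841,-8.046) [heading=163, draw]
BK 2.8: (39.841,-8.046) -> (42.519,-8.865) [heading=163, draw]
Final: pos=(42.519,-8.865), heading=163, 8 segment(s) drawn

Segment endpoints: x in {6.515, 8, 17.623, 22.26, 27.476, 38.197, 39.841, 42.519, 49.595}, y in {-11.028, -8.865, -8.046, -7.974, -5.101, -3.704, -2.461, 0.515, 2}
xmin=6.515, ymin=-11.028, xmax=49.595, ymax=2

Answer: 6.515 -11.028 49.595 2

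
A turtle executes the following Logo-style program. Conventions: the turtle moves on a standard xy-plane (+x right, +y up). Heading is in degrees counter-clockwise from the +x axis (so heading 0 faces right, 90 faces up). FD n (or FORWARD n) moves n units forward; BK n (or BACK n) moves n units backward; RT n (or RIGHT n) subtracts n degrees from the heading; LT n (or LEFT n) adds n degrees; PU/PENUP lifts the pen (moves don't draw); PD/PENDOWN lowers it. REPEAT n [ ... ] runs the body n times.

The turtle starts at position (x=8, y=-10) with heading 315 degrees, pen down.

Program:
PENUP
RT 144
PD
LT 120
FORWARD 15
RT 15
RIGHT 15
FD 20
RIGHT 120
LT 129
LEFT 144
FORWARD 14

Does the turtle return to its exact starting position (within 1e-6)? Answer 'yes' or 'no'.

Answer: no

Derivation:
Executing turtle program step by step:
Start: pos=(8,-10), heading=315, pen down
PU: pen up
RT 144: heading 315 -> 171
PD: pen down
LT 120: heading 171 -> 291
FD 15: (8,-10) -> (13.376,-24.004) [heading=291, draw]
RT 15: heading 291 -> 276
RT 15: heading 276 -> 261
FD 20: (13.376,-24.004) -> (10.247,-43.757) [heading=261, draw]
RT 120: heading 261 -> 141
LT 129: heading 141 -> 270
LT 144: heading 270 -> 54
FD 14: (10.247,-43.757) -> (18.476,-32.431) [heading=54, draw]
Final: pos=(18.476,-32.431), heading=54, 3 segment(s) drawn

Start position: (8, -10)
Final position: (18.476, -32.431)
Distance = 24.757; >= 1e-6 -> NOT closed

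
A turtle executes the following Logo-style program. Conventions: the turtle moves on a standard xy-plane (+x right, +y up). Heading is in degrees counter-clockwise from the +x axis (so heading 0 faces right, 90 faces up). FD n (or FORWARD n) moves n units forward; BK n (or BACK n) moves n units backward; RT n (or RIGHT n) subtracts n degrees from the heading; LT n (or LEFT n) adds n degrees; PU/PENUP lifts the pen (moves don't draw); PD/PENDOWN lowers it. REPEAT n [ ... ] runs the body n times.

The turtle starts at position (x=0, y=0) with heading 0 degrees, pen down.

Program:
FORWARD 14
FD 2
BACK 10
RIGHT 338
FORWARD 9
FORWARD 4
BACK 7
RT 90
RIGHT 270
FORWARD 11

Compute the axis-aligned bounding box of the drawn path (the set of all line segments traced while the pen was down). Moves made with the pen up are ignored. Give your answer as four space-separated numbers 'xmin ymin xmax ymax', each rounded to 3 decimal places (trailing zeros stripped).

Answer: 0 0 21.762 6.368

Derivation:
Executing turtle program step by step:
Start: pos=(0,0), heading=0, pen down
FD 14: (0,0) -> (14,0) [heading=0, draw]
FD 2: (14,0) -> (16,0) [heading=0, draw]
BK 10: (16,0) -> (6,0) [heading=0, draw]
RT 338: heading 0 -> 22
FD 9: (6,0) -> (14.345,3.371) [heading=22, draw]
FD 4: (14.345,3.371) -> (18.053,4.87) [heading=22, draw]
BK 7: (18.053,4.87) -> (11.563,2.248) [heading=22, draw]
RT 90: heading 22 -> 292
RT 270: heading 292 -> 22
FD 11: (11.563,2.248) -> (21.762,6.368) [heading=22, draw]
Final: pos=(21.762,6.368), heading=22, 7 segment(s) drawn

Segment endpoints: x in {0, 6, 11.563, 14, 14.345, 16, 18.053, 21.762}, y in {0, 2.248, 3.371, 4.87, 6.368}
xmin=0, ymin=0, xmax=21.762, ymax=6.368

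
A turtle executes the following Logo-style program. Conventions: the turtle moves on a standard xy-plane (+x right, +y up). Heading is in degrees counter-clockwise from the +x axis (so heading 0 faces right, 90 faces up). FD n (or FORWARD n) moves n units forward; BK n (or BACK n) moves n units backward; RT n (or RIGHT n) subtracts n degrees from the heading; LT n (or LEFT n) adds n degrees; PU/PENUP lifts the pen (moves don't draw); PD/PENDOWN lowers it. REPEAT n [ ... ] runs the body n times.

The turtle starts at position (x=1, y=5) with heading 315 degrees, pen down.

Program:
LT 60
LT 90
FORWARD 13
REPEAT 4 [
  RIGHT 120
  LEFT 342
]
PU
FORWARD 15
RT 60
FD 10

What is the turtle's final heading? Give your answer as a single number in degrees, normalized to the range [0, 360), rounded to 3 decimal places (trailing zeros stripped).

Answer: 213

Derivation:
Executing turtle program step by step:
Start: pos=(1,5), heading=315, pen down
LT 60: heading 315 -> 15
LT 90: heading 15 -> 105
FD 13: (1,5) -> (-2.365,17.557) [heading=105, draw]
REPEAT 4 [
  -- iteration 1/4 --
  RT 120: heading 105 -> 345
  LT 342: heading 345 -> 327
  -- iteration 2/4 --
  RT 120: heading 327 -> 207
  LT 342: heading 207 -> 189
  -- iteration 3/4 --
  RT 120: heading 189 -> 69
  LT 342: heading 69 -> 51
  -- iteration 4/4 --
  RT 120: heading 51 -> 291
  LT 342: heading 291 -> 273
]
PU: pen up
FD 15: (-2.365,17.557) -> (-1.58,2.578) [heading=273, move]
RT 60: heading 273 -> 213
FD 10: (-1.58,2.578) -> (-9.966,-2.869) [heading=213, move]
Final: pos=(-9.966,-2.869), heading=213, 1 segment(s) drawn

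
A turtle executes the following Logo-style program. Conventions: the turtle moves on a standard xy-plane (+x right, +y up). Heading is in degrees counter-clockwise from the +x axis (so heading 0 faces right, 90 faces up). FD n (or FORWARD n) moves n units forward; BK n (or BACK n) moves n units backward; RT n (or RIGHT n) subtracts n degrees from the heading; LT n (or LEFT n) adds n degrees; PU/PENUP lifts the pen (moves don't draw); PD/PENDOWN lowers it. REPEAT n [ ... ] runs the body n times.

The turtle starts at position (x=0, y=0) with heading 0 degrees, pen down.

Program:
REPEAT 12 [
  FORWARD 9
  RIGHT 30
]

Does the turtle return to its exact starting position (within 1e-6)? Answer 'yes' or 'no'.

Executing turtle program step by step:
Start: pos=(0,0), heading=0, pen down
REPEAT 12 [
  -- iteration 1/12 --
  FD 9: (0,0) -> (9,0) [heading=0, draw]
  RT 30: heading 0 -> 330
  -- iteration 2/12 --
  FD 9: (9,0) -> (16.794,-4.5) [heading=330, draw]
  RT 30: heading 330 -> 300
  -- iteration 3/12 --
  FD 9: (16.794,-4.5) -> (21.294,-12.294) [heading=300, draw]
  RT 30: heading 300 -> 270
  -- iteration 4/12 --
  FD 9: (21.294,-12.294) -> (21.294,-21.294) [heading=270, draw]
  RT 30: heading 270 -> 240
  -- iteration 5/12 --
  FD 9: (21.294,-21.294) -> (16.794,-29.088) [heading=240, draw]
  RT 30: heading 240 -> 210
  -- iteration 6/12 --
  FD 9: (16.794,-29.088) -> (9,-33.588) [heading=210, draw]
  RT 30: heading 210 -> 180
  -- iteration 7/12 --
  FD 9: (9,-33.588) -> (0,-33.588) [heading=180, draw]
  RT 30: heading 180 -> 150
  -- iteration 8/12 --
  FD 9: (0,-33.588) -> (-7.794,-29.088) [heading=150, draw]
  RT 30: heading 150 -> 120
  -- iteration 9/12 --
  FD 9: (-7.794,-29.088) -> (-12.294,-21.294) [heading=120, draw]
  RT 30: heading 120 -> 90
  -- iteration 10/12 --
  FD 9: (-12.294,-21.294) -> (-12.294,-12.294) [heading=90, draw]
  RT 30: heading 90 -> 60
  -- iteration 11/12 --
  FD 9: (-12.294,-12.294) -> (-7.794,-4.5) [heading=60, draw]
  RT 30: heading 60 -> 30
  -- iteration 12/12 --
  FD 9: (-7.794,-4.5) -> (0,0) [heading=30, draw]
  RT 30: heading 30 -> 0
]
Final: pos=(0,0), heading=0, 12 segment(s) drawn

Start position: (0, 0)
Final position: (0, 0)
Distance = 0; < 1e-6 -> CLOSED

Answer: yes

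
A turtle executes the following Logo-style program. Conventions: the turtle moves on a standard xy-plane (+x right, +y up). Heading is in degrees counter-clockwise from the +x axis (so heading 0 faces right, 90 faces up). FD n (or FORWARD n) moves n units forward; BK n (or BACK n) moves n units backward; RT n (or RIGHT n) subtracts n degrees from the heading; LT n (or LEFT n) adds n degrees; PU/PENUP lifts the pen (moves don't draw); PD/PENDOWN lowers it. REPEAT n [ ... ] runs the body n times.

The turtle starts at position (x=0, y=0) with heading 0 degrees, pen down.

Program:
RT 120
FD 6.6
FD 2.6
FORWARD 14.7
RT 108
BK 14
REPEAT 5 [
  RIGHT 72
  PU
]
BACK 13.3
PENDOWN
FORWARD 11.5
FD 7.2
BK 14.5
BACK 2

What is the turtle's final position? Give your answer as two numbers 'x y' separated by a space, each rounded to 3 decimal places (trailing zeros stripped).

Answer: 4.845 -39.351

Derivation:
Executing turtle program step by step:
Start: pos=(0,0), heading=0, pen down
RT 120: heading 0 -> 240
FD 6.6: (0,0) -> (-3.3,-5.716) [heading=240, draw]
FD 2.6: (-3.3,-5.716) -> (-4.6,-7.967) [heading=240, draw]
FD 14.7: (-4.6,-7.967) -> (-11.95,-20.698) [heading=240, draw]
RT 108: heading 240 -> 132
BK 14: (-11.95,-20.698) -> (-2.582,-31.102) [heading=132, draw]
REPEAT 5 [
  -- iteration 1/5 --
  RT 72: heading 132 -> 60
  PU: pen up
  -- iteration 2/5 --
  RT 72: heading 60 -> 348
  PU: pen up
  -- iteration 3/5 --
  RT 72: heading 348 -> 276
  PU: pen up
  -- iteration 4/5 --
  RT 72: heading 276 -> 204
  PU: pen up
  -- iteration 5/5 --
  RT 72: heading 204 -> 132
  PU: pen up
]
BK 13.3: (-2.582,-31.102) -> (6.317,-40.986) [heading=132, move]
PD: pen down
FD 11.5: (6.317,-40.986) -> (-1.378,-32.44) [heading=132, draw]
FD 7.2: (-1.378,-32.44) -> (-6.195,-27.089) [heading=132, draw]
BK 14.5: (-6.195,-27.089) -> (3.507,-37.865) [heading=132, draw]
BK 2: (3.507,-37.865) -> (4.845,-39.351) [heading=132, draw]
Final: pos=(4.845,-39.351), heading=132, 8 segment(s) drawn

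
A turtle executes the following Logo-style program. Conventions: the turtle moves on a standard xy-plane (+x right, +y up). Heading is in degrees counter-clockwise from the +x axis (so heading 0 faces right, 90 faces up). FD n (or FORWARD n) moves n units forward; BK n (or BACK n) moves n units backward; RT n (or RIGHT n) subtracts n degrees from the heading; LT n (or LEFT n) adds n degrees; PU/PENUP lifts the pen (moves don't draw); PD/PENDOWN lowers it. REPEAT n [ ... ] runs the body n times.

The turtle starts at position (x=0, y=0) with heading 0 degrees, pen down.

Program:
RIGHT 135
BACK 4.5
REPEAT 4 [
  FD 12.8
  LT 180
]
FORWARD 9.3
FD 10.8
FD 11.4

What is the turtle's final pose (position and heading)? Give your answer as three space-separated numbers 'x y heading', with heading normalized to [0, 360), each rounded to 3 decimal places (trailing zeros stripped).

Executing turtle program step by step:
Start: pos=(0,0), heading=0, pen down
RT 135: heading 0 -> 225
BK 4.5: (0,0) -> (3.182,3.182) [heading=225, draw]
REPEAT 4 [
  -- iteration 1/4 --
  FD 12.8: (3.182,3.182) -> (-5.869,-5.869) [heading=225, draw]
  LT 180: heading 225 -> 45
  -- iteration 2/4 --
  FD 12.8: (-5.869,-5.869) -> (3.182,3.182) [heading=45, draw]
  LT 180: heading 45 -> 225
  -- iteration 3/4 --
  FD 12.8: (3.182,3.182) -> (-5.869,-5.869) [heading=225, draw]
  LT 180: heading 225 -> 45
  -- iteration 4/4 --
  FD 12.8: (-5.869,-5.869) -> (3.182,3.182) [heading=45, draw]
  LT 180: heading 45 -> 225
]
FD 9.3: (3.182,3.182) -> (-3.394,-3.394) [heading=225, draw]
FD 10.8: (-3.394,-3.394) -> (-11.031,-11.031) [heading=225, draw]
FD 11.4: (-11.031,-11.031) -> (-19.092,-19.092) [heading=225, draw]
Final: pos=(-19.092,-19.092), heading=225, 8 segment(s) drawn

Answer: -19.092 -19.092 225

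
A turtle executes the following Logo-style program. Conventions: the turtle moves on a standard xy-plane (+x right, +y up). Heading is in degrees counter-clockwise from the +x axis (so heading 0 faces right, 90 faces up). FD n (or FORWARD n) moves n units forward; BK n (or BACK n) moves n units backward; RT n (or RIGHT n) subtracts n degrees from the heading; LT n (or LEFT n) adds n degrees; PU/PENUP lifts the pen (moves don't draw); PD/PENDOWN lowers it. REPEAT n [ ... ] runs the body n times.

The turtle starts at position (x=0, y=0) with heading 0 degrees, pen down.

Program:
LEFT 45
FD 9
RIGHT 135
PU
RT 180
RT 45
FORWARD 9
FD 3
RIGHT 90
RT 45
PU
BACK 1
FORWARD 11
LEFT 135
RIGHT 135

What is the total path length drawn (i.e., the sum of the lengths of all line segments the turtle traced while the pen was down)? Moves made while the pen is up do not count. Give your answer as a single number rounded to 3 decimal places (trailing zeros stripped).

Answer: 9

Derivation:
Executing turtle program step by step:
Start: pos=(0,0), heading=0, pen down
LT 45: heading 0 -> 45
FD 9: (0,0) -> (6.364,6.364) [heading=45, draw]
RT 135: heading 45 -> 270
PU: pen up
RT 180: heading 270 -> 90
RT 45: heading 90 -> 45
FD 9: (6.364,6.364) -> (12.728,12.728) [heading=45, move]
FD 3: (12.728,12.728) -> (14.849,14.849) [heading=45, move]
RT 90: heading 45 -> 315
RT 45: heading 315 -> 270
PU: pen up
BK 1: (14.849,14.849) -> (14.849,15.849) [heading=270, move]
FD 11: (14.849,15.849) -> (14.849,4.849) [heading=270, move]
LT 135: heading 270 -> 45
RT 135: heading 45 -> 270
Final: pos=(14.849,4.849), heading=270, 1 segment(s) drawn

Segment lengths:
  seg 1: (0,0) -> (6.364,6.364), length = 9
Total = 9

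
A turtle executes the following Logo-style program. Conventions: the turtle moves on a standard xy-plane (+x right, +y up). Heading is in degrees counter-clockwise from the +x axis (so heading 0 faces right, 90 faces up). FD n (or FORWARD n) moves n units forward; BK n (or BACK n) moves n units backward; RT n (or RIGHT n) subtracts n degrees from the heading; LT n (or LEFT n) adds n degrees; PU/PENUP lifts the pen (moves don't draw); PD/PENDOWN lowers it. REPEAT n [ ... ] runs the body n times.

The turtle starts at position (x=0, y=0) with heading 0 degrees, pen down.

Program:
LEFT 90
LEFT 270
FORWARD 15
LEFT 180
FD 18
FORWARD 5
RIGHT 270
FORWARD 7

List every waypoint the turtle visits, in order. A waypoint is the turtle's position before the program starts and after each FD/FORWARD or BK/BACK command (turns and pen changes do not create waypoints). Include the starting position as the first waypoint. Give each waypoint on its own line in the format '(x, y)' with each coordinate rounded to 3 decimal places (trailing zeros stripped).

Answer: (0, 0)
(15, 0)
(-3, 0)
(-8, 0)
(-8, -7)

Derivation:
Executing turtle program step by step:
Start: pos=(0,0), heading=0, pen down
LT 90: heading 0 -> 90
LT 270: heading 90 -> 0
FD 15: (0,0) -> (15,0) [heading=0, draw]
LT 180: heading 0 -> 180
FD 18: (15,0) -> (-3,0) [heading=180, draw]
FD 5: (-3,0) -> (-8,0) [heading=180, draw]
RT 270: heading 180 -> 270
FD 7: (-8,0) -> (-8,-7) [heading=270, draw]
Final: pos=(-8,-7), heading=270, 4 segment(s) drawn
Waypoints (5 total):
(0, 0)
(15, 0)
(-3, 0)
(-8, 0)
(-8, -7)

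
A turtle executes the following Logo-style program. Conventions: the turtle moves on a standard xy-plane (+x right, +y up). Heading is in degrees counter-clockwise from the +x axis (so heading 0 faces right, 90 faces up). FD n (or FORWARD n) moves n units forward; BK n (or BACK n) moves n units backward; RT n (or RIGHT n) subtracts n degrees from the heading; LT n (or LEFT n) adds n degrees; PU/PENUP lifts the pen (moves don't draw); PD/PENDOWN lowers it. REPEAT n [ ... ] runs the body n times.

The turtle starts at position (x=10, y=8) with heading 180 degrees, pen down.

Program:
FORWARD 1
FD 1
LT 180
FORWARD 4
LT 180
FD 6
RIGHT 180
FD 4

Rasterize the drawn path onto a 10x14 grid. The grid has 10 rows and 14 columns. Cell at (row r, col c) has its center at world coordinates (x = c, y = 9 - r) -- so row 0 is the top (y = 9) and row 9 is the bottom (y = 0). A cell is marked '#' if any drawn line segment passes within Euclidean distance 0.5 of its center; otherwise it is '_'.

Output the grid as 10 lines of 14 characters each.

Segment 0: (10,8) -> (9,8)
Segment 1: (9,8) -> (8,8)
Segment 2: (8,8) -> (12,8)
Segment 3: (12,8) -> (6,8)
Segment 4: (6,8) -> (10,8)

Answer: ______________
______#######_
______________
______________
______________
______________
______________
______________
______________
______________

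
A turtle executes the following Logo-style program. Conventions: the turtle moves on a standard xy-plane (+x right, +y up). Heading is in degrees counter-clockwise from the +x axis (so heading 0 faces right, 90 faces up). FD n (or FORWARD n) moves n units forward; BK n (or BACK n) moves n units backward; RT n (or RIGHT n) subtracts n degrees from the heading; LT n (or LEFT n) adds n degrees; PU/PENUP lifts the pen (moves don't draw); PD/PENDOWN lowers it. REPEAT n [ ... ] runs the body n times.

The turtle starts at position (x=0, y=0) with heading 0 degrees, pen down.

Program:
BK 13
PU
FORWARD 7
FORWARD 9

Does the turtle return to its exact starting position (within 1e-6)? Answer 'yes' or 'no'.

Executing turtle program step by step:
Start: pos=(0,0), heading=0, pen down
BK 13: (0,0) -> (-13,0) [heading=0, draw]
PU: pen up
FD 7: (-13,0) -> (-6,0) [heading=0, move]
FD 9: (-6,0) -> (3,0) [heading=0, move]
Final: pos=(3,0), heading=0, 1 segment(s) drawn

Start position: (0, 0)
Final position: (3, 0)
Distance = 3; >= 1e-6 -> NOT closed

Answer: no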